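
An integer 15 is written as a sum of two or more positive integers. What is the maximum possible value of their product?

243

Let f[k] be the best product for length k (with at least one cut). For each first piece i, the rest contributes max(k−i, f[k−i]).
f[2] = 1*max(1,0) = 1*1 = 1
f[3] = 1*max(2,1) = 1*2 = 2
f[4] = 2*max(2,1) = 2*2 = 4
f[5] = 2*max(3,2) = 2*3 = 6
f[6] = 3*max(3,2) = 3*3 = 9
f[7] = 2*max(5,6) = 2*6 = 12
f[8] = 2*max(6,9) = 2*9 = 18
f[9] = 3*max(6,9) = 3*9 = 27
f[10] = 2*max(8,18) = 2*18 = 36
f[11] = 2*max(9,27) = 2*27 = 54
f[12] = 3*max(9,27) = 3*27 = 81
f[13] = 2*max(11,54) = 2*54 = 108
f[14] = 2*max(12,81) = 2*81 = 162
f[15] = 3*max(12,81) = 3*81 = 243
One optimal split: 3 + 3 + 3 + 3 + 3; product 3*3*3*3*3 = 243.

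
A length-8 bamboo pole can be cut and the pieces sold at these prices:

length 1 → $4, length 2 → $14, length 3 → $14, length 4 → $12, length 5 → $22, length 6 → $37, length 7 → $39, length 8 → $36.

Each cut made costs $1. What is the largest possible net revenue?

Let r[k] be the best obtainable value from length k. For each k, try every first piece i and keep the best of price[i] + r[k−i] minus the 1 cut fee when i<k.
r[1] = 4
r[2] = max(4+4-1, 14+0) = 14
r[3] = max(4+14-1, 14+4-1, 14+0) = 17
r[4] = max(4+17-1, 14+14-1, 14+4-1, 12+0) = 27
r[5] = max(4+27-1, 14+17-1, 14+14-1, 12+4-1, 22+0) = 30
r[6] = max(4+30-1, 14+27-1, 14+17-1, 12+14-1, 22+4-1, 37+0) = 40
r[7] = max(4+40-1, 14+30-1, 14+27-1, …, 37+4-1, 39+0) = 43
r[8] = max(4+43-1, 14+40-1, 14+30-1, …, 39+4-1, 36+0) = 53
One optimal plan: pieces 2 + 2 + 2 + 2 (3 cuts) → $56 − $3 = $53.

53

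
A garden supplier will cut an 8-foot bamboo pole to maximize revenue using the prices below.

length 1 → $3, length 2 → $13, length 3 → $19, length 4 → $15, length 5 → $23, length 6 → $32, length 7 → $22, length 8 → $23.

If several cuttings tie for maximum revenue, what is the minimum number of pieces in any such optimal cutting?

Build r[k] bottom-up: r[k] = max over allowed piece i of (p[i] + r[k−i]).
r[1] = 3
r[2] = 13
r[3] = 19
r[4] = 26  (first piece 2, then r[2]=13)
r[5] = 32  (first piece 2, then r[3]=19)
r[6] = 39  (first piece 2, then r[4]=26)
r[7] = 45  (first piece 2, then r[5]=32)
r[8] = 52  (first piece 2, then r[6]=39)
Maximum revenue is $52.
Now minimize piece count subject to staying optimal: for each k, pieces[k] = 1 + min over i with p[i]+r[k−i]=r[k] of pieces[k−i].
pieces[5] = 2
pieces[6] = 3
pieces[7] = 3
pieces[8] = 4

4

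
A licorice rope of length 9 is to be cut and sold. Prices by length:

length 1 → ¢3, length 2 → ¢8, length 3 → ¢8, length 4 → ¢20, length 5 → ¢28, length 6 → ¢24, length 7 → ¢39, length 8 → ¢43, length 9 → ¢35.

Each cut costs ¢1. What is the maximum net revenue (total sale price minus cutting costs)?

47

Let r[k] be the best obtainable value from length k. For each k, try every first piece i and keep the best of price[i] + r[k−i] minus the 1 cut fee when i<k.
r[1] = 3
r[2] = max(3+3-1, 8+0) = 8
r[3] = max(3+8-1, 8+3-1, 8+0) = 10
r[4] = max(3+10-1, 8+8-1, 8+3-1, 20+0) = 20
r[5] = max(3+20-1, 8+10-1, 8+8-1, 20+3-1, 28+0) = 28
r[6] = max(3+28-1, 8+20-1, 8+10-1, 20+8-1, 28+3-1, 24+0) = 30
r[7] = max(3+30-1, 8+28-1, 8+20-1, …, 24+3-1, 39+0) = 39
r[8] = max(3+39-1, 8+30-1, 8+28-1, …, 39+3-1, 43+0) = 43
r[9] = max(3+43-1, 8+39-1, 8+30-1, …, 43+3-1, 35+0) = 47
One optimal plan: pieces 5 + 4 (1 cut) → ¢48 − ¢1 = ¢47.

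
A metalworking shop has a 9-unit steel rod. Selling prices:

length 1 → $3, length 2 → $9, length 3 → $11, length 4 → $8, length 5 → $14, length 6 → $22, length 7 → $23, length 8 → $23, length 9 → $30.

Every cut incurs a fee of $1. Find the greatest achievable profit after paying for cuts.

Consider every possible first cut. net[k] is the best of p[i]+net[k−i] over all sellable i≤k, charging 1 whenever i<k.
net[1] = 3
net[2] = 9
net[3] = 11  (first piece 1, then net[2]=9)
net[4] = 17  (first piece 2, then net[2]=9)
net[5] = 19  (first piece 1, then net[4]=17)
net[6] = 25  (first piece 2, then net[4]=17)
net[7] = 27  (first piece 1, then net[6]=25)
net[8] = 33  (first piece 2, then net[6]=25)
net[9] = 35  (first piece 1, then net[8]=33)
One optimal plan: pieces 2 + 2 + 2 + 2 + 1 (4 cuts) → $39 − $4 = $35.

35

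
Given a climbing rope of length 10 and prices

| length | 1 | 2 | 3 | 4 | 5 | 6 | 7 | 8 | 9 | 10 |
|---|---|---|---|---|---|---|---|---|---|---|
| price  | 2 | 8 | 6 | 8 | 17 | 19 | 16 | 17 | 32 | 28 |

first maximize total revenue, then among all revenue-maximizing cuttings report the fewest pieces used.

5

Build r[k] bottom-up: r[k] = max over allowed piece i of (p[i] + r[k−i]).
r[1] = 2
r[2] = max(2+2, 8+0) = 8
r[3] = max(2+8, 8+2, 6+0) = 10
r[4] = max(2+10, 8+8, 6+2, 8+0) = 16
r[5] = max(2+16, 8+10, 6+8, 8+2, 17+0) = 18
r[6] = max(2+18, 8+16, 6+10, 8+8, 17+2, 19+0) = 24
r[7] = max(2+24, 8+18, 6+16, …, 19+2, 16+0) = 26
r[8] = max(2+26, 8+24, 6+18, …, 16+2, 17+0) = 32
r[9] = max(2+32, 8+26, 6+24, …, 17+2, 32+0) = 34
r[10] = max(2+34, 8+32, 6+26, …, 32+2, 28+0) = 40
Maximum revenue is €40.
Now minimize piece count subject to staying optimal: for each k, pieces[k] = 1 + min over i with p[i]+r[k−i]=r[k] of pieces[k−i].
pieces[7] = 4
pieces[8] = 4
pieces[9] = 5
pieces[10] = 5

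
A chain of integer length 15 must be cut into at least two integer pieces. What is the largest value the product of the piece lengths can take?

Fill m[k] for k=2..15: at each k try every first piece i and multiply by the better of (k−i) uncut or m[k−i].
Small cases: m[2]=1, m[3]=2, m[4]=4, m[5]=6, m[6]=9, m[7]=12, m[8]=18, m[9]=27, m[10]=36.
m[11] = max(1*36, 2*27, 3*18, …, 9*2, 10*1) = 54
m[12] = max(1*54, 2*36, 3*27, …, 10*2, 11*1) = 81
m[13] = max(1*81, 2*54, 3*36, …, 11*2, 12*1) = 108
m[14] = max(1*108, 2*81, 3*54, …, 12*2, 13*1) = 162
m[15] = max(1*162, 2*108, 3*81, …, 13*2, 14*1) = 243
One optimal split: 3 + 3 + 3 + 3 + 3; product 3*3*3*3*3 = 243.

243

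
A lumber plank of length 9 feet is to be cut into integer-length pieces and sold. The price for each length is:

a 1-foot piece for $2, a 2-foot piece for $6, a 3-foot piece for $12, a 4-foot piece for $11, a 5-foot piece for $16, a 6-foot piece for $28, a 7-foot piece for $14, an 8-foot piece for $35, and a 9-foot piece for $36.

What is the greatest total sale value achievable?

Consider every possible first cut. r[k] is the best of p[i]+r[k−i] over all sellable i≤k.
r[1] = 2
r[2] = max(2+2, 6+0) = 6
r[3] = max(2+6, 6+2, 12+0) = 12
r[4] = max(2+12, 6+6, 12+2, 11+0) = 14
r[5] = max(2+14, 6+12, 12+6, 11+2, 16+0) = 18
r[6] = max(2+18, 6+14, 12+12, 11+6, 16+2, 28+0) = 28
r[7] = max(2+28, 6+18, 12+14, …, 28+2, 14+0) = 30
r[8] = max(2+30, 6+28, 12+18, …, 14+2, 35+0) = 35
r[9] = max(2+35, 6+30, 12+28, …, 35+2, 36+0) = 40
One optimal cutting: 6 + 3 → $28 + $12 = $40.

40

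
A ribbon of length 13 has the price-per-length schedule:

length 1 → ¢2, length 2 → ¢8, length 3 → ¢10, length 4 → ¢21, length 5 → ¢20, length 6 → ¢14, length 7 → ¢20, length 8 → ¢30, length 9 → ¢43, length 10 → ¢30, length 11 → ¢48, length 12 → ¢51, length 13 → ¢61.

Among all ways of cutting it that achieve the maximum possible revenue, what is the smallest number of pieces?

4

Consider every possible first cut. r[k] is the best of p[i]+r[k−i] over all sellable i≤k.
r[1] = 2
r[2] = 8
r[3] = 10  (first piece 1, then r[2]=8)
r[4] = 21
r[5] = 23  (first piece 1, then r[4]=21)
r[6] = 29  (first piece 2, then r[4]=21)
r[7] = 31  (first piece 1, then r[6]=29)
r[8] = 42  (first piece 4, then r[4]=21)
r[9] = 44  (first piece 1, then r[8]=42)
r[10] = 50  (first piece 2, then r[8]=42)
r[11] = 52  (first piece 1, then r[10]=50)
r[12] = 63  (first piece 4, then r[8]=42)
r[13] = 65  (first piece 1, then r[12]=63)
Maximum revenue is ¢65.
Now minimize piece count subject to staying optimal: for each k, pieces[k] = 1 + min over i with p[i]+r[k−i]=r[k] of pieces[k−i].
pieces[10] = 3
pieces[11] = 3
pieces[12] = 3
pieces[13] = 4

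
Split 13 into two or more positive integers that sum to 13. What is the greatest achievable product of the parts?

108

Let f[k] be the best product for length k (with at least one cut). For each first piece i, the rest contributes max(k−i, f[k−i]).
f[2] = 1*max(1,0) = 1*1 = 1
f[3] = 1*max(2,1) = 1*2 = 2
f[4] = 2*max(2,1) = 2*2 = 4
f[5] = 2*max(3,2) = 2*3 = 6
f[6] = 3*max(3,2) = 3*3 = 9
f[7] = 2*max(5,6) = 2*6 = 12
f[8] = 2*max(6,9) = 2*9 = 18
f[9] = 3*max(6,9) = 3*9 = 27
f[10] = 2*max(8,18) = 2*18 = 36
f[11] = 2*max(9,27) = 2*27 = 54
f[12] = 3*max(9,27) = 3*27 = 81
f[13] = 2*max(11,54) = 2*54 = 108
One optimal split: 3 + 3 + 3 + 2 + 2; product 3*3*3*2*2 = 108.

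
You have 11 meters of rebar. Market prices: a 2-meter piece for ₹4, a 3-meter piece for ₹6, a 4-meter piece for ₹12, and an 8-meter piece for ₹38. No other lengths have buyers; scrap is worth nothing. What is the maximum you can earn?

Let best[k] be the best obtainable value from length k. For each k, try every first piece i and keep the best of price[i] + best[k−i].
best[1] = 0
best[2] = 4
best[3] = 6
best[4] = 12
best[5] = 12
best[6] = 16  (first piece 2, then best[4]=12)
best[7] = 18  (first piece 3, then best[4]=12)
best[8] = 38
best[9] = 38
best[10] = 42  (first piece 2, then best[8]=38)
best[11] = 44  (first piece 3, then best[8]=38)
One optimal cutting: 8 + 3 → ₹44.

44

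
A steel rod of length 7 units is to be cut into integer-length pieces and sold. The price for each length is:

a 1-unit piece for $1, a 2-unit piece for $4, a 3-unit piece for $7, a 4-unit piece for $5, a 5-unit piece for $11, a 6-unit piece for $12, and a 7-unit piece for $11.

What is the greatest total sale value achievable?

15

Build best[k] bottom-up: best[k] = max over allowed piece i of (p[i] + best[k−i]).
best[1] = 1
best[2] = max(1+1, 4+0) = 4
best[3] = max(1+4, 4+1, 7+0) = 7
best[4] = max(1+7, 4+4, 7+1, 5+0) = 8
best[5] = max(1+8, 4+7, 7+4, 5+1, 11+0) = 11
best[6] = max(1+11, 4+8, 7+7, 5+4, 11+1, 12+0) = 14
best[7] = max(1+14, 4+11, 7+8, …, 12+1, 11+0) = 15
One optimal cutting: 3 + 3 + 1 → $7 + $7 + $1 = $15.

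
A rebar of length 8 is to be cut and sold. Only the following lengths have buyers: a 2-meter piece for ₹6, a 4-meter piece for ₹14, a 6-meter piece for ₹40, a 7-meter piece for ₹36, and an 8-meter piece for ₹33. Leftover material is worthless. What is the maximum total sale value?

Build r[k] bottom-up: r[k] = max over allowed piece i of (p[i] + r[k−i]).
r[1] = 0
r[2] = 6
r[3] = 6
r[4] = max(6+6, 14+0) = 14
r[5] = max(6+6, 14+0) = 14
r[6] = max(6+14, 14+6, 40+0) = 40
r[7] = max(6+14, 14+6, 40+0, 36+0) = 40
r[8] = max(6+40, 14+14, 40+6, 36+0, 33+0) = 46
One optimal cutting: 6 + 2 → ₹46.

46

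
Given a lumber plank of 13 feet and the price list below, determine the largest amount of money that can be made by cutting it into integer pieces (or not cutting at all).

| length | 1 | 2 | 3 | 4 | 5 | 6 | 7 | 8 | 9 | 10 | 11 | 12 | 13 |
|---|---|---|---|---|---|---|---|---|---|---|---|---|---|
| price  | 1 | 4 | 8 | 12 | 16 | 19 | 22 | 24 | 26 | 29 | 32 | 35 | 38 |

41

Consider every possible first cut. r[k] is the best of p[i]+r[k−i] over all sellable i≤k.
r[1] = 1
r[2] = max(1+1, 4+0) = 4
r[3] = max(1+4, 4+1, 8+0) = 8
r[4] = max(1+8, 4+4, 8+1, 12+0) = 12
r[5] = max(1+12, 4+8, 8+4, 12+1, 16+0) = 16
r[6] = max(1+16, 4+12, 8+8, 12+4, 16+1, 19+0) = 19
r[7] = max(1+19, 4+16, 8+12, …, 19+1, 22+0) = 22
r[8] = max(1+22, 4+19, 8+16, …, 22+1, 24+0) = 24
r[9] = max(1+24, 4+22, 8+19, …, 24+1, 26+0) = 28
r[10] = max(1+28, 4+24, 8+22, …, 26+1, 29+0) = 32
r[11] = max(1+32, 4+28, 8+24, …, 29+1, 32+0) = 35
r[12] = max(1+35, 4+32, 8+28, …, 32+1, 35+0) = 38
r[13] = max(1+38, 4+35, 8+32, …, 35+1, 38+0) = 41
One optimal cutting: 7 + 6 → $22 + $19 = $41.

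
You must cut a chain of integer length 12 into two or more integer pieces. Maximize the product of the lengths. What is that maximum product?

81

Fill prod[k] for k=2..12: at each k try every first piece i and multiply by the better of (k−i) uncut or prod[k−i].
prod[2] = 1*max(1,0) = 1*1 = 1
prod[3] = 1*max(2,1) = 1*2 = 2
prod[4] = 2*max(2,1) = 2*2 = 4
prod[5] = 2*max(3,2) = 2*3 = 6
prod[6] = 3*max(3,2) = 3*3 = 9
prod[7] = 2*max(5,6) = 2*6 = 12
prod[8] = 2*max(6,9) = 2*9 = 18
prod[9] = 3*max(6,9) = 3*9 = 27
prod[10] = 2*max(8,18) = 2*18 = 36
prod[11] = 2*max(9,27) = 2*27 = 54
prod[12] = 3*max(9,27) = 3*27 = 81
One optimal split: 3 + 3 + 3 + 3; product 3*3*3*3 = 81.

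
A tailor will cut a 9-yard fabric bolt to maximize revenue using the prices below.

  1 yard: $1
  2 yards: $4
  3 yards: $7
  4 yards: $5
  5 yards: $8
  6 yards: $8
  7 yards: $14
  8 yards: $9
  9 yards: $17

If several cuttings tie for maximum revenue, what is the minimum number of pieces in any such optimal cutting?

3

Consider every possible first cut. r[k] is the best of p[i]+r[k−i] over all sellable i≤k.
r[1] = 1
r[2] = max(1+1, 4+0) = 4
r[3] = max(1+4, 4+1, 7+0) = 7
r[4] = max(1+7, 4+4, 7+1, 5+0) = 8
r[5] = max(1+8, 4+7, 7+4, 5+1, 8+0) = 11
r[6] = max(1+11, 4+8, 7+7, 5+4, 8+1, 8+0) = 14
r[7] = max(1+14, 4+11, 7+8, …, 8+1, 14+0) = 15
r[8] = max(1+15, 4+14, 7+11, …, 14+1, 9+0) = 18
r[9] = max(1+18, 4+15, 7+14, …, 9+1, 17+0) = 21
Maximum revenue is $21.
Now minimize piece count subject to staying optimal: for each k, pieces[k] = 1 + min over i with p[i]+r[k−i]=r[k] of pieces[k−i].
pieces[6] = 2
pieces[7] = 3
pieces[8] = 3
pieces[9] = 3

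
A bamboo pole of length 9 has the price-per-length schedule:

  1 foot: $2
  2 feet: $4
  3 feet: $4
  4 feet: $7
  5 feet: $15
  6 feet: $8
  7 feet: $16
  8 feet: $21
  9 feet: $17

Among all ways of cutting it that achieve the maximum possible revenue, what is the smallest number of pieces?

Consider every possible first cut. r[k] is the best of p[i]+r[k−i] over all sellable i≤k.
r[1] = 2
r[2] = 4  (first piece 1, then r[1]=2)
r[3] = 6  (first piece 1, then r[2]=4)
r[4] = 8  (first piece 1, then r[3]=6)
r[5] = 15
r[6] = 17  (first piece 1, then r[5]=15)
r[7] = 19  (first piece 1, then r[6]=17)
r[8] = 21  (first piece 1, then r[7]=19)
r[9] = 23  (first piece 1, then r[8]=21)
Maximum revenue is $23.
Now minimize piece count subject to staying optimal: for each k, pieces[k] = 1 + min over i with p[i]+r[k−i]=r[k] of pieces[k−i].
pieces[6] = 2
pieces[7] = 2
pieces[8] = 1
pieces[9] = 2

2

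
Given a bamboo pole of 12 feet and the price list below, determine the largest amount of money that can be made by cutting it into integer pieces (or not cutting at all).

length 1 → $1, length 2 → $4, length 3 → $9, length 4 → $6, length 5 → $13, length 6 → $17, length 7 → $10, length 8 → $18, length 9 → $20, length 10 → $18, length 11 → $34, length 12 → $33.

36

Consider every possible first cut. best[k] is the best of p[i]+best[k−i] over all sellable i≤k.
best[1] = 1
best[2] = 4
best[3] = 9
best[4] = 10  (first piece 1, then best[3]=9)
best[5] = 13  (first piece 2, then best[3]=9)
best[6] = 18  (first piece 3, then best[3]=9)
best[7] = 19  (first piece 1, then best[6]=18)
best[8] = 22  (first piece 2, then best[6]=18)
best[9] = 27  (first piece 3, then best[6]=18)
best[10] = 28  (first piece 1, then best[9]=27)
best[11] = 34
best[12] = 36  (first piece 3, then best[9]=27)
One optimal cutting: 3 + 3 + 3 + 3 → $9 + $9 + $9 + $9 = $36.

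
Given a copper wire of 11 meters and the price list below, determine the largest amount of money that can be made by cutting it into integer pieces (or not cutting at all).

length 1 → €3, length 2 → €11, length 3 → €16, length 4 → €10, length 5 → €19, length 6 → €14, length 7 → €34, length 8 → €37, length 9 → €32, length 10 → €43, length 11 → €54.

Build best[k] bottom-up: best[k] = max over allowed piece i of (p[i] + best[k−i]).
best[1] = 3
best[2] = max(3+3, 11+0) = 11
best[3] = max(3+11, 11+3, 16+0) = 16
best[4] = max(3+16, 11+11, 16+3, 10+0) = 22
best[5] = max(3+22, 11+16, 16+11, 10+3, 19+0) = 27
best[6] = max(3+27, 11+22, 16+16, 10+11, 19+3, 14+0) = 33
best[7] = max(3+33, 11+27, 16+22, …, 14+3, 34+0) = 38
best[8] = max(3+38, 11+33, 16+27, …, 34+3, 37+0) = 44
best[9] = max(3+44, 11+38, 16+33, …, 37+3, 32+0) = 49
best[10] = max(3+49, 11+44, 16+38, …, 32+3, 43+0) = 55
best[11] = max(3+55, 11+49, 16+44, …, 43+3, 54+0) = 60
One optimal cutting: 3 + 2 + 2 + 2 + 2 → €16 + €11 + €11 + €11 + €11 = €60.

60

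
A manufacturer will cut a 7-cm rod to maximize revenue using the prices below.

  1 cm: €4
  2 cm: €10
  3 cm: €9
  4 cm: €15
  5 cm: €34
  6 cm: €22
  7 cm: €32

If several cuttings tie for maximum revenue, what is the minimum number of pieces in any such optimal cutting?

Let r[k] be the best obtainable value from length k. For each k, try every first piece i and keep the best of price[i] + r[k−i].
r[1] = 4
r[2] = max(4+4, 10+0) = 10
r[3] = max(4+10, 10+4, 9+0) = 14
r[4] = max(4+14, 10+10, 9+4, 15+0) = 20
r[5] = max(4+20, 10+14, 9+10, 15+4, 34+0) = 34
r[6] = max(4+34, 10+20, 9+14, 15+10, 34+4, 22+0) = 38
r[7] = max(4+38, 10+34, 9+20, …, 22+4, 32+0) = 44
Maximum revenue is €44.
Now minimize piece count subject to staying optimal: for each k, pieces[k] = 1 + min over i with p[i]+r[k−i]=r[k] of pieces[k−i].
pieces[4] = 2
pieces[5] = 1
pieces[6] = 2
pieces[7] = 2

2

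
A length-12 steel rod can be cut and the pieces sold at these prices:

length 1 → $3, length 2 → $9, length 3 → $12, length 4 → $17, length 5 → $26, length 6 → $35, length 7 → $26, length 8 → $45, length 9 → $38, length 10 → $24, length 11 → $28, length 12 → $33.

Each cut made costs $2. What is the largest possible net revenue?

68

Build net[k] bottom-up: net[k] = max over allowed piece i of (p[i] + net[k−i]) − 2 per cut.
net[1] = 3
net[2] = max(3+3-2, 9+0) = 9
net[3] = max(3+9-2, 9+3-2, 12+0) = 12
net[4] = max(3+12-2, 9+9-2, 12+3-2, 17+0) = 17
net[5] = max(3+17-2, 9+12-2, 12+9-2, 17+3-2, 26+0) = 26
net[6] = max(3+26-2, 9+17-2, 12+12-2, 17+9-2, 26+3-2, 35+0) = 35
net[7] = max(3+35-2, 9+26-2, 12+17-2, …, 35+3-2, 26+0) = 36
net[8] = max(3+36-2, 9+35-2, 12+26-2, …, 26+3-2, 45+0) = 45
net[9] = max(3+45-2, 9+36-2, 12+35-2, …, 45+3-2, 38+0) = 46
net[10] = max(3+46-2, 9+45-2, 12+36-2, …, 38+3-2, 24+0) = 52
net[11] = max(3+52-2, 9+46-2, 12+45-2, …, 24+3-2, 28+0) = 59
net[12] = max(3+59-2, 9+52-2, 12+46-2, …, 28+3-2, 33+0) = 68
One optimal plan: pieces 6 + 6 (1 cut) → $70 − $2 = $68.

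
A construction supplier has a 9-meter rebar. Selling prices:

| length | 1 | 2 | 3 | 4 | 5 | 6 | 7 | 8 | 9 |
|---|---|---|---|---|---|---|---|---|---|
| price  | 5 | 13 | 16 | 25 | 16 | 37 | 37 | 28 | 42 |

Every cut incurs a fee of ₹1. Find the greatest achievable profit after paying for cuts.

Build v[k] bottom-up: v[k] = max over allowed piece i of (p[i] + v[k−i]) − 1 per cut.
v[1] = 5
v[2] = 13
v[3] = 17  (first piece 1, then v[2]=13)
v[4] = 25  (first piece 2, then v[2]=13)
v[5] = 29  (first piece 1, then v[4]=25)
v[6] = 37  (first piece 2, then v[4]=25)
v[7] = 41  (first piece 1, then v[6]=37)
v[8] = 49  (first piece 2, then v[6]=37)
v[9] = 53  (first piece 1, then v[8]=49)
One optimal plan: pieces 2 + 2 + 2 + 2 + 1 (4 cuts) → ₹57 − ₹4 = ₹53.

53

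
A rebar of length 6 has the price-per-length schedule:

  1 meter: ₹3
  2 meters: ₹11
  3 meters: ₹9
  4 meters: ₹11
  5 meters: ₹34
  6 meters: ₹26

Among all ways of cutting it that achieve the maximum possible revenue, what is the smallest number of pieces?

Consider every possible first cut. r[k] is the best of p[i]+r[k−i] over all sellable i≤k.
r[1] = 3
r[2] = max(3+3, 11+0) = 11
r[3] = max(3+11, 11+3, 9+0) = 14
r[4] = max(3+14, 11+11, 9+3, 11+0) = 22
r[5] = max(3+22, 11+14, 9+11, 11+3, 34+0) = 34
r[6] = max(3+34, 11+22, 9+14, 11+11, 34+3, 26+0) = 37
Maximum revenue is ₹37.
Now minimize piece count subject to staying optimal: for each k, pieces[k] = 1 + min over i with p[i]+r[k−i]=r[k] of pieces[k−i].
pieces[3] = 2
pieces[4] = 2
pieces[5] = 1
pieces[6] = 2

2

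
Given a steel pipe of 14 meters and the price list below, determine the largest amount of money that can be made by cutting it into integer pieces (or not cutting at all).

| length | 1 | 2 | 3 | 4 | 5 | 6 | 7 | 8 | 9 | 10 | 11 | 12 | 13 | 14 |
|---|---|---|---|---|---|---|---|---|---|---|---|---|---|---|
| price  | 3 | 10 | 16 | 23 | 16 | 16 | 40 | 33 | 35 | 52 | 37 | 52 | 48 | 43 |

80

Consider every possible first cut. R[k] is the best of p[i]+R[k−i] over all sellable i≤k.
R[1] = 3
R[2] = max(3+3, 10+0) = 10
R[3] = max(3+10, 10+3, 16+0) = 16
R[4] = max(3+16, 10+10, 16+3, 23+0) = 23
R[5] = max(3+23, 10+16, 16+10, 23+3, 16+0) = 26
R[6] = max(3+26, 10+23, 16+16, 23+10, 16+3, 16+0) = 33
R[7] = max(3+33, 10+26, 16+23, …, 16+3, 40+0) = 40
R[8] = max(3+40, 10+33, 16+26, …, 40+3, 33+0) = 46
R[9] = max(3+46, 10+40, 16+33, …, 33+3, 35+0) = 50
R[10] = max(3+50, 10+46, 16+40, …, 35+3, 52+0) = 56
R[11] = max(3+56, 10+50, 16+46, …, 52+3, 37+0) = 63
R[12] = max(3+63, 10+56, 16+50, …, 37+3, 52+0) = 69
R[13] = max(3+69, 10+63, 16+56, …, 52+3, 48+0) = 73
R[14] = max(3+73, 10+69, 16+63, …, 48+3, 43+0) = 80
One optimal cutting: 7 + 7 → $40 + $40 = $80.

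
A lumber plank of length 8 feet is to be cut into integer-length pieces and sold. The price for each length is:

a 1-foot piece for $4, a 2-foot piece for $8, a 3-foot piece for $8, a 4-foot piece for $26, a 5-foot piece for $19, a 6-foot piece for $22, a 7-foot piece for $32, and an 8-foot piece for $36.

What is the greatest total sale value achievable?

52

Consider every possible first cut. best[k] is the best of p[i]+best[k−i] over all sellable i≤k.
best[1] = 4
best[2] = 8  (first piece 1, then best[1]=4)
best[3] = 12  (first piece 1, then best[2]=8)
best[4] = 26
best[5] = 30  (first piece 1, then best[4]=26)
best[6] = 34  (first piece 1, then best[5]=30)
best[7] = 38  (first piece 1, then best[6]=34)
best[8] = 52  (first piece 4, then best[4]=26)
One optimal cutting: 4 + 4 → $26 + $26 = $52.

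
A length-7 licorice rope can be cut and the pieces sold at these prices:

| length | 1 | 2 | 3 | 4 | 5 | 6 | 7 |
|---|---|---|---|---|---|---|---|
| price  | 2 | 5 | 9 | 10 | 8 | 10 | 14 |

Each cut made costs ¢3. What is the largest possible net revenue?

Let r[k] be the best obtainable value from length k. For each k, try every first piece i and keep the best of price[i] + r[k−i] minus the 3 cut fee when i<k.
r[1] = 2
r[2] = max(2+2-3, 5+0) = 5
r[3] = max(2+5-3, 5+2-3, 9+0) = 9
r[4] = max(2+9-3, 5+5-3, 9+2-3, 10+0) = 10
r[5] = max(2+10-3, 5+9-3, 9+5-3, 10+2-3, 8+0) = 11
r[6] = max(2+11-3, 5+10-3, 9+9-3, 10+5-3, 8+2-3, 10+0) = 15
r[7] = max(2+15-3, 5+11-3, 9+10-3, …, 10+2-3, 14+0) = 16
One optimal plan: pieces 4 + 3 (1 cut) → ¢19 − ¢3 = ¢16.

16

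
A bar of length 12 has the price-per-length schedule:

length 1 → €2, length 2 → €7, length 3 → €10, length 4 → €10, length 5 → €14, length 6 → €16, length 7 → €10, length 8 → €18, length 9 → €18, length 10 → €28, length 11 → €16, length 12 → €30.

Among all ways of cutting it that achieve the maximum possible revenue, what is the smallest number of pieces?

6

Consider every possible first cut. r[k] is the best of p[i]+r[k−i] over all sellable i≤k.
r[1] = 2
r[2] = 7
r[3] = 10
r[4] = 14  (first piece 2, then r[2]=7)
r[5] = 17  (first piece 2, then r[3]=10)
r[6] = 21  (first piece 2, then r[4]=14)
r[7] = 24  (first piece 2, then r[5]=17)
r[8] = 28  (first piece 2, then r[6]=21)
r[9] = 31  (first piece 2, then r[7]=24)
r[10] = 35  (first piece 2, then r[8]=28)
r[11] = 38  (first piece 2, then r[9]=31)
r[12] = 42  (first piece 2, then r[10]=35)
Maximum revenue is €42.
Now minimize piece count subject to staying optimal: for each k, pieces[k] = 1 + min over i with p[i]+r[k−i]=r[k] of pieces[k−i].
pieces[9] = 4
pieces[10] = 5
pieces[11] = 5
pieces[12] = 6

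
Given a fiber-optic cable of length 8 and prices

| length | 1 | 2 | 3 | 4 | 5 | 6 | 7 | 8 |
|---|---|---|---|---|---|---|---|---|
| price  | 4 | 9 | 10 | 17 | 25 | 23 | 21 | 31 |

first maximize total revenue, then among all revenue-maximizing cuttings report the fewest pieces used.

Let r[k] be the best obtainable value from length k. For each k, try every first piece i and keep the best of price[i] + r[k−i].
r[1] = 4
r[2] = 9
r[3] = 13  (first piece 1, then r[2]=9)
r[4] = 18  (first piece 2, then r[2]=9)
r[5] = 25
r[6] = 29  (first piece 1, then r[5]=25)
r[7] = 34  (first piece 2, then r[5]=25)
r[8] = 38  (first piece 1, then r[7]=34)
Maximum revenue is $38.
Now minimize piece count subject to staying optimal: for each k, pieces[k] = 1 + min over i with p[i]+r[k−i]=r[k] of pieces[k−i].
pieces[5] = 1
pieces[6] = 2
pieces[7] = 2
pieces[8] = 3

3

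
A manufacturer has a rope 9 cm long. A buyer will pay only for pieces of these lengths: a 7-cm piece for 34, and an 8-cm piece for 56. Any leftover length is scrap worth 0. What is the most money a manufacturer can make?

Let r[k] be the best obtainable value from length k. For each k, try every first piece i and keep the best of price[i] + r[k−i].
r[1] = 0
r[2] = 0
r[3] = 0
r[4] = 0
r[5] = 0
r[6] = 0
r[7] = 34
r[8] = max(34+0, 56+0) = 56
r[9] = max(34+0, 56+0) = 56
One optimal cutting: pieces 8 with 1 cm of scrap → 56.

56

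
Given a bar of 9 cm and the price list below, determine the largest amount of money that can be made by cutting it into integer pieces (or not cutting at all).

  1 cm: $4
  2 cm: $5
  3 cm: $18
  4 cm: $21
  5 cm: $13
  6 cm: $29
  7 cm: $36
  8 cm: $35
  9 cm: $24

54

Consider every possible first cut. R[k] is the best of p[i]+R[k−i] over all sellable i≤k.
R[1] = 4
R[2] = 8  (first piece 1, then R[1]=4)
R[3] = 18
R[4] = 22  (first piece 1, then R[3]=18)
R[5] = 26  (first piece 1, then R[4]=22)
R[6] = 36  (first piece 3, then R[3]=18)
R[7] = 40  (first piece 1, then R[6]=36)
R[8] = 44  (first piece 1, then R[7]=40)
R[9] = 54  (first piece 3, then R[6]=36)
One optimal cutting: 3 + 3 + 3 → $18 + $18 + $18 = $54.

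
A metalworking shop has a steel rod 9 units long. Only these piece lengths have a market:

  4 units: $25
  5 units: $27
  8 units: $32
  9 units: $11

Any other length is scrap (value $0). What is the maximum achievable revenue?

52

Let f[k] be the best obtainable value from length k. For each k, try every first piece i and keep the best of price[i] + f[k−i].
f[1] = 0
f[2] = 0
f[3] = 0
f[4] = 25
f[5] = 27
f[6] = 27
f[7] = 27
f[8] = 50  (first piece 4, then f[4]=25)
f[9] = 52  (first piece 4, then f[5]=27)
One optimal cutting: 5 + 4 → $52.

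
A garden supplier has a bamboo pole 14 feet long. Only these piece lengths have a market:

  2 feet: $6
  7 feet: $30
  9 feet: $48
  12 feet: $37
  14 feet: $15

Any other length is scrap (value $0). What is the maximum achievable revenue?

Let f[k] be the best obtainable value from length k. For each k, try every first piece i and keep the best of price[i] + f[k−i].
f[1] = 0
f[2] = 6
f[3] = 6
f[4] = 12  (first piece 2, then f[2]=6)
f[5] = 12
f[6] = 18  (first piece 2, then f[4]=12)
f[7] = max(6+12, 30+0) = 30
f[8] = max(6+18, 30+0) = 30
f[9] = max(6+30, 30+6, 48+0) = 48
f[10] = max(6+30, 30+6, 48+0) = 48
f[11] = max(6+48, 30+12, 48+6) = 54
f[12] = max(6+48, 30+12, 48+6, 37+0) = 54
f[13] = max(6+54, 30+18, 48+12, 37+0) = 60
f[14] = max(6+54, 30+30, 48+12, 37+6, 15+0) = 60
One optimal cutting: pieces 9 + 2 + 2 with 1 foot of scrap → $60.

60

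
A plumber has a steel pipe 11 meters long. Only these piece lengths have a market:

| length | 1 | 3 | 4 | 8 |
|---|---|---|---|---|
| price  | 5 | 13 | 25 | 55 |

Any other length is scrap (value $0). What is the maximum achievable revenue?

Let best[k] be the best obtainable value from length k. For each k, try every first piece i and keep the best of price[i] + best[k−i].
best[1] = 5
best[2] = 10  (first piece 1, then best[1]=5)
best[3] = 15  (first piece 1, then best[2]=10)
best[4] = 25
best[5] = 30  (first piece 1, then best[4]=25)
best[6] = 35  (first piece 1, then best[5]=30)
best[7] = 40  (first piece 1, then best[6]=35)
best[8] = 55
best[9] = 60  (first piece 1, then best[8]=55)
best[10] = 65  (first piece 1, then best[9]=60)
best[11] = 70  (first piece 1, then best[10]=65)
One optimal cutting: 8 + 1 + 1 + 1 → $70.

70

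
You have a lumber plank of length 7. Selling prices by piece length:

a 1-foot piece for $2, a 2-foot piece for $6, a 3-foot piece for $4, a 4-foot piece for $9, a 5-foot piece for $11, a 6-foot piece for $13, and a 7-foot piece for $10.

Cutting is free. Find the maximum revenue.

20

Build v[k] bottom-up: v[k] = max over allowed piece i of (p[i] + v[k−i]).
v[1] = 2
v[2] = 6
v[3] = 8  (first piece 1, then v[2]=6)
v[4] = 12  (first piece 2, then v[2]=6)
v[5] = 14  (first piece 1, then v[4]=12)
v[6] = 18  (first piece 2, then v[4]=12)
v[7] = 20  (first piece 1, then v[6]=18)
One optimal cutting: 2 + 2 + 2 + 1 → $6 + $6 + $6 + $2 = $20.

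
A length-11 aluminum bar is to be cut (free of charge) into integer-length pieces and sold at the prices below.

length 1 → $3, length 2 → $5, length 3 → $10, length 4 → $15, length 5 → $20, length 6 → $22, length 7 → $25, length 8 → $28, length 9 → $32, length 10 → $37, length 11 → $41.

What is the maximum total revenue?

Build v[k] bottom-up: v[k] = max over allowed piece i of (p[i] + v[k−i]).
v[1] = 3
v[2] = max(3+3, 5+0) = 6
v[3] = max(3+6, 5+3, 10+0) = 10
v[4] = max(3+10, 5+6, 10+3, 15+0) = 15
v[5] = max(3+15, 5+10, 10+6, 15+3, 20+0) = 20
v[6] = max(3+20, 5+15, 10+10, 15+6, 20+3, 22+0) = 23
v[7] = max(3+23, 5+20, 10+15, …, 22+3, 25+0) = 26
v[8] = max(3+26, 5+23, 10+20, …, 25+3, 28+0) = 30
v[9] = max(3+30, 5+26, 10+23, …, 28+3, 32+0) = 35
v[10] = max(3+35, 5+30, 10+26, …, 32+3, 37+0) = 40
v[11] = max(3+40, 5+35, 10+30, …, 37+3, 41+0) = 43
One optimal cutting: 5 + 5 + 1 → $20 + $20 + $3 = $43.

43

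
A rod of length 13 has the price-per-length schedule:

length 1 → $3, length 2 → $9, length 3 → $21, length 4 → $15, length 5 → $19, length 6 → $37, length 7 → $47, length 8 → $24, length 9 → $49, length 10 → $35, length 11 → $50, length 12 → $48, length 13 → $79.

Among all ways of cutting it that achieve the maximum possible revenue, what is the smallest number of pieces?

3

Let r[k] be the best obtainable value from length k. For each k, try every first piece i and keep the best of price[i] + r[k−i].
r[1] = 3
r[2] = max(3+3, 9+0) = 9
r[3] = max(3+9, 9+3, 21+0) = 21
r[4] = max(3+21, 9+9, 21+3, 15+0) = 24
r[5] = max(3+24, 9+21, 21+9, 15+3, 19+0) = 30
r[6] = max(3+30, 9+24, 21+21, 15+9, 19+3, 37+0) = 42
r[7] = max(3+42, 9+30, 21+24, …, 37+3, 47+0) = 47
r[8] = max(3+47, 9+42, 21+30, …, 47+3, 24+0) = 51
r[9] = max(3+51, 9+47, 21+42, …, 24+3, 49+0) = 63
r[10] = max(3+63, 9+51, 21+47, …, 49+3, 35+0) = 68
r[11] = max(3+68, 9+63, 21+51, …, 35+3, 50+0) = 72
r[12] = max(3+72, 9+68, 21+63, …, 50+3, 48+0) = 84
r[13] = max(3+84, 9+72, 21+68, …, 48+3, 79+0) = 89
Maximum revenue is $89.
Now minimize piece count subject to staying optimal: for each k, pieces[k] = 1 + min over i with p[i]+r[k−i]=r[k] of pieces[k−i].
pieces[10] = 2
pieces[11] = 4
pieces[12] = 4
pieces[13] = 3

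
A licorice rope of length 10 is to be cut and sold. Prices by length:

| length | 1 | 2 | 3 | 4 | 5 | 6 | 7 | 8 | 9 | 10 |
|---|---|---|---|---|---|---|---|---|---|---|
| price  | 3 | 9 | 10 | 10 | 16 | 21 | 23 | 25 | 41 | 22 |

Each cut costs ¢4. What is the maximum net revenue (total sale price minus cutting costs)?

40

Let v[k] be the best obtainable value from length k. For each k, try every first piece i and keep the best of price[i] + v[k−i] minus the 4 cut fee when i<k.
v[1] = 3
v[2] = 9
v[3] = 10
v[4] = 14  (first piece 2, then v[2]=9)
v[5] = 16
v[6] = 21
v[7] = 23
v[8] = 26  (first piece 2, then v[6]=21)
v[9] = 41
v[10] = 40  (first piece 1, then v[9]=41)
One optimal plan: pieces 9 + 1 (1 cut) → ¢44 − ¢4 = ¢40.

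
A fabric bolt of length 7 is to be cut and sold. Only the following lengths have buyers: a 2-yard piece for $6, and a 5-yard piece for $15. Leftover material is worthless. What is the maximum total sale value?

21

Consider every possible first cut. r[k] is the best of p[i]+r[k−i] over all sellable i≤k.
r[1] = 0
r[2] = 6
r[3] = 6
r[4] = 12  (first piece 2, then r[2]=6)
r[5] = max(6+6, 15+0) = 15
r[6] = max(6+12, 15+0) = 18
r[7] = max(6+15, 15+6) = 21
One optimal cutting: 5 + 2 → $21.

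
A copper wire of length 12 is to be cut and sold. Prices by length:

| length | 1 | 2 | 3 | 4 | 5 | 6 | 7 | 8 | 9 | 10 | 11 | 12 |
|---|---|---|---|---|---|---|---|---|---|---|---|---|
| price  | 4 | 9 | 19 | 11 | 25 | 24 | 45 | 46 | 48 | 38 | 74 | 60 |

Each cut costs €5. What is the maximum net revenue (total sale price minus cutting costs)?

Consider every possible first cut. net[k] is the best of p[i]+net[k−i] over all sellable i≤k, charging 5 whenever i<k.
net[1] = 4
net[2] = max(4+4-5, 9+0) = 9
net[3] = max(4+9-5, 9+4-5, 19+0) = 19
net[4] = max(4+19-5, 9+9-5, 19+4-5, 11+0) = 18
net[5] = max(4+18-5, 9+19-5, 19+9-5, 11+4-5, 25+0) = 25
net[6] = max(4+25-5, 9+18-5, 19+19-5, 11+9-5, 25+4-5, 24+0) = 33
net[7] = max(4+33-5, 9+25-5, 19+18-5, …, 24+4-5, 45+0) = 45
net[8] = max(4+45-5, 9+33-5, 19+25-5, …, 45+4-5, 46+0) = 46
net[9] = max(4+46-5, 9+45-5, 19+33-5, …, 46+4-5, 48+0) = 49
net[10] = max(4+49-5, 9+46-5, 19+45-5, …, 48+4-5, 38+0) = 59
net[11] = max(4+59-5, 9+49-5, 19+46-5, …, 38+4-5, 74+0) = 74
net[12] = max(4+74-5, 9+59-5, 19+49-5, …, 74+4-5, 60+0) = 73
One optimal plan: pieces 11 + 1 (1 cut) → €78 − €5 = €73.

73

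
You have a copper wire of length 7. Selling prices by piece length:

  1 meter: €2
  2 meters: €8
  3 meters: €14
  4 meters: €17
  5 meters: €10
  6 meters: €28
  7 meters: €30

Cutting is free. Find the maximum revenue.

31

Build v[k] bottom-up: v[k] = max over allowed piece i of (p[i] + v[k−i]).
v[1] = 2
v[2] = 8
v[3] = 14
v[4] = 17
v[5] = 22  (first piece 2, then v[3]=14)
v[6] = 28  (first piece 3, then v[3]=14)
v[7] = 31  (first piece 3, then v[4]=17)
One optimal cutting: 4 + 3 → €17 + €14 = €31.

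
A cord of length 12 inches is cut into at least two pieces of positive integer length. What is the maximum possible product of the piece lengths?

81

Define P[k] = max over 1≤i<k of i · max(k−i, P[k−i]); the inner max lets the remainder stay uncut if that's better.
P[2] = 1·max(1,0) = 1·1 = 1
P[3] = max(1·2, 2·1) = 2
P[4] = max(1·3, 2·2, 3·1) = 4
P[5] = max(1·4, 2·3, 3·2, 4·1) = 6
P[6] = max(1·6, 2·4, 3·3, 4·2, 5·1) = 9
P[7] = max(1·9, 2·6, 3·4, 4·3, 5·2, 6·1) = 12
P[8] = max(1·12, 2·9, 3·6, …, 6·2, 7·1) = 18
P[9] = max(1·18, 2·12, 3·9, …, 7·2, 8·1) = 27
P[10] = max(1·27, 2·18, 3·12, …, 8·2, 9·1) = 36
P[11] = max(1·36, 2·27, 3·18, …, 9·2, 10·1) = 54
P[12] = max(1·54, 2·36, 3·27, …, 10·2, 11·1) = 81
One optimal split: 3 + 3 + 3 + 3; product 3·3·3·3 = 81.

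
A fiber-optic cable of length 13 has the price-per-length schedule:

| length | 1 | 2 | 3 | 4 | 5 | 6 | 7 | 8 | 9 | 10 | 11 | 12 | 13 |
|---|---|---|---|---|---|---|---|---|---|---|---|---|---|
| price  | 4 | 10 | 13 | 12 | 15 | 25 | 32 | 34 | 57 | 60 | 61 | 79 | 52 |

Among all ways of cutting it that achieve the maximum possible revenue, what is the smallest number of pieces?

2

Let r[k] be the best obtainable value from length k. For each k, try every first piece i and keep the best of price[i] + r[k−i].
r[1] = 4
r[2] = 10
r[3] = 14  (first piece 1, then r[2]=10)
r[4] = 20  (first piece 2, then r[2]=10)
r[5] = 24  (first piece 1, then r[4]=20)
r[6] = 30  (first piece 2, then r[4]=20)
r[7] = 34  (first piece 1, then r[6]=30)
r[8] = 40  (first piece 2, then r[6]=30)
r[9] = 57
r[10] = 61  (first piece 1, then r[9]=57)
r[11] = 67  (first piece 2, then r[9]=57)
r[12] = 79
r[13] = 83  (first piece 1, then r[12]=79)
Maximum revenue is $83.
Now minimize piece count subject to staying optimal: for each k, pieces[k] = 1 + min over i with p[i]+r[k−i]=r[k] of pieces[k−i].
pieces[10] = 2
pieces[11] = 2
pieces[12] = 1
pieces[13] = 2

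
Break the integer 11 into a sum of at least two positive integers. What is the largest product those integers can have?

Define P[k] = max over 1≤i<k of i · max(k−i, P[k−i]); the inner max lets the remainder stay uncut if that's better.
P[2] = 1·max(1,0) = 1·1 = 1
P[3] = 1·max(2,1) = 1·2 = 2
P[4] = 2·max(2,1) = 2·2 = 4
P[5] = 2·max(3,2) = 2·3 = 6
P[6] = 3·max(3,2) = 3·3 = 9
P[7] = 2·max(5,6) = 2·6 = 12
P[8] = 2·max(6,9) = 2·9 = 18
P[9] = 3·max(6,9) = 3·9 = 27
P[10] = 2·max(8,18) = 2·18 = 36
P[11] = 2·max(9,27) = 2·27 = 54
One optimal split: 3 + 3 + 3 + 2; product 3·3·3·2 = 54.

54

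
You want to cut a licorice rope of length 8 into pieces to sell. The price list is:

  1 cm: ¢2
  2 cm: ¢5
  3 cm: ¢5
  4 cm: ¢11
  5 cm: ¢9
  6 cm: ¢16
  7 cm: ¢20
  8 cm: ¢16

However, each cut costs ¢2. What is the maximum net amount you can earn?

Let net[k] be the best obtainable value from length k. For each k, try every first piece i and keep the best of price[i] + net[k−i] minus the 2 cut fee when i<k.
net[1] = 2
net[2] = max(2+2-2, 5+0) = 5
net[3] = max(2+5-2, 5+2-2, 5+0) = 5
net[4] = max(2+5-2, 5+5-2, 5+2-2, 11+0) = 11
net[5] = max(2+11-2, 5+5-2, 5+5-2, 11+2-2, 9+0) = 11
net[6] = max(2+11-2, 5+11-2, 5+5-2, 11+5-2, 9+2-2, 16+0) = 16
net[7] = max(2+16-2, 5+11-2, 5+11-2, …, 16+2-2, 20+0) = 20
net[8] = max(2+20-2, 5+16-2, 5+11-2, …, 20+2-2, 16+0) = 20
One optimal plan: pieces 7 + 1 (1 cut) → ¢22 − ¢2 = ¢20.

20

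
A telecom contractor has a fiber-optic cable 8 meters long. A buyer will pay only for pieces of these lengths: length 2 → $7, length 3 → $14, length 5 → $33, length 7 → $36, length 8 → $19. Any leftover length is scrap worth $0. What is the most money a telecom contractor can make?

Consider every possible first cut. r[k] is the best of p[i]+r[k−i] over all sellable i≤k.
r[1] = 0
r[2] = 7
r[3] = max(7+0, 14+0) = 14
r[4] = max(7+7, 14+0) = 14
r[5] = max(7+14, 14+7, 33+0) = 33
r[6] = max(7+14, 14+14, 33+0) = 33
r[7] = max(7+33, 14+14, 33+7, 36+0) = 40
r[8] = max(7+33, 14+33, 33+14, 36+0, 19+0) = 47
One optimal cutting: 5 + 3 → $47.

47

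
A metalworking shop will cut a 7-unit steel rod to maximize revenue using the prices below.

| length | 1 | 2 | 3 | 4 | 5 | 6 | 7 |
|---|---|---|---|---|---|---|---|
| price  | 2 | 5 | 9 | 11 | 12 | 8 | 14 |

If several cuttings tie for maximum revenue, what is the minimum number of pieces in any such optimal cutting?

Let r[k] be the best obtainable value from length k. For each k, try every first piece i and keep the best of price[i] + r[k−i].
r[1] = 2
r[2] = 5
r[3] = 9
r[4] = 11  (first piece 1, then r[3]=9)
r[5] = 14  (first piece 2, then r[3]=9)
r[6] = 18  (first piece 3, then r[3]=9)
r[7] = 20  (first piece 1, then r[6]=18)
Maximum revenue is $20.
Now minimize piece count subject to staying optimal: for each k, pieces[k] = 1 + min over i with p[i]+r[k−i]=r[k] of pieces[k−i].
pieces[4] = 1
pieces[5] = 2
pieces[6] = 2
pieces[7] = 2

2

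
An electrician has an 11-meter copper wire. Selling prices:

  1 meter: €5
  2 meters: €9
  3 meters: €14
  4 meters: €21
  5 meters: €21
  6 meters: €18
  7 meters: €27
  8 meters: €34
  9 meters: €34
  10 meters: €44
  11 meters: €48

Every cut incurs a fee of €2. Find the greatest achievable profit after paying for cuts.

52

Build r[k] bottom-up: r[k] = max over allowed piece i of (p[i] + r[k−i]) − 2 per cut.
r[1] = 5
r[2] = max(5+5-2, 9+0) = 9
r[3] = max(5+9-2, 9+5-2, 14+0) = 14
r[4] = max(5+14-2, 9+9-2, 14+5-2, 21+0) = 21
r[5] = max(5+21-2, 9+14-2, 14+9-2, 21+5-2, 21+0) = 24
r[6] = max(5+24-2, 9+21-2, 14+14-2, 21+9-2, 21+5-2, 18+0) = 28
r[7] = max(5+28-2, 9+24-2, 14+21-2, …, 18+5-2, 27+0) = 33
r[8] = max(5+33-2, 9+28-2, 14+24-2, …, 27+5-2, 34+0) = 40
r[9] = max(5+40-2, 9+33-2, 14+28-2, …, 34+5-2, 34+0) = 43
r[10] = max(5+43-2, 9+40-2, 14+33-2, …, 34+5-2, 44+0) = 47
r[11] = max(5+47-2, 9+43-2, 14+40-2, …, 44+5-2, 48+0) = 52
One optimal plan: pieces 4 + 4 + 3 (2 cuts) → €56 − €4 = €52.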